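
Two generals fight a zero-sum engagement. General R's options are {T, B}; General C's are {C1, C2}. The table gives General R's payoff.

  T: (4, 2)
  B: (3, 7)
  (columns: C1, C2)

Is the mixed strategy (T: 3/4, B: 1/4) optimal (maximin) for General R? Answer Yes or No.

Against C1 this mix gives (3/4)·4 + (1/4)·3 = 15/4.
Against C2 this mix gives (3/4)·2 + (1/4)·7 = 13/4.
General C will play C2, holding General R to 13/4. Shifting weight toward the row that does better against C2 would raise this floor (the equalizing mix achieves 11/3 against both C2 and C1), so the proposed strategy is not optimal.

No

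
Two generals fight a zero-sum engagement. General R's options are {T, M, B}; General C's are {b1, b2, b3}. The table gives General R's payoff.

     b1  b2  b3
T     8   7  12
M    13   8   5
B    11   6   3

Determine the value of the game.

Row minima: T → 7, M → 5, B → 3; maximin = 7.
Column maxima: b1 → 13, b2 → 8, b3 → 12; minimax = 8.
7 ≠ 8, so there is no saddle point; optimal play is mixed.
B is strictly dominated by M, so General R never plays it.
b1 is strictly dominated by b2 (it gives General R strictly more in every row), so General C never plays it.
On the remaining 2×2 (T, M vs b2, b3):
Let General R play T with probability p. Expected payoff against b2: 7p + 8(1−p) = −p + 8; against b3: 12p + 5(1−p) = 7p + 5.
Setting these equal: −p + 8 = 7p + 5 ⇒ −8p = -3 ⇒ p = 3/8, and the value is (-1)·(3/8) + 8 = 61/8.
For General C: with q = P(b2), equating T's and M's payoffs gives −5q + 12 = 3q + 5 ⇒ q = 7/8.

61/8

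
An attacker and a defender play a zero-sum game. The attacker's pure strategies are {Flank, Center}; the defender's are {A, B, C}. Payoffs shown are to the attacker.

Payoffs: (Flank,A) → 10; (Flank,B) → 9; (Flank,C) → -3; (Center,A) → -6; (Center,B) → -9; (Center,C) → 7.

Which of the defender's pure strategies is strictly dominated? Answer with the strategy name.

A

B holds the attacker's payoff strictly below A in every row: 9 < 10, -9 < -6.
So A is strictly dominated for the defender.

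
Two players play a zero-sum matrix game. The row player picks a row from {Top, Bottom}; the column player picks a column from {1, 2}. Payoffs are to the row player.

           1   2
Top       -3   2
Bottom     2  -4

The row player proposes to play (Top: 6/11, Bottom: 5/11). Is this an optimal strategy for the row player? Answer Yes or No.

Against 1 this mix gives (6/11)·(-3) + (5/11)·2 = -8/11.
Against 2 this mix gives (6/11)·2 + (5/11)·(-4) = -8/11.
All of the column player's active replies (1, 2) yield -8/11, and no column does worse for the row player. The mix makes the column player indifferent and guarantees -8/11, so it is optimal.

Yes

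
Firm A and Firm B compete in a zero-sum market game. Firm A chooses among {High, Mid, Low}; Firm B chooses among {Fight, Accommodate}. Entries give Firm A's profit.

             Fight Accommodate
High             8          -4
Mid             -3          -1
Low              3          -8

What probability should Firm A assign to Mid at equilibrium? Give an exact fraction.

6/7

Row minima: High → -4, Mid → -3, Low → -8; maximin = -3.
Column maxima: Fight → 8, Accommodate → -1; minimax = -1.
-3 ≠ -1, so there is no saddle point; optimal play is mixed.
Low is strictly dominated by High, so Firm A never plays it.
On the remaining 2×2 (High, Mid vs Fight, Accommodate):
Let Firm A play High with probability p. Expected payoff against Fight: 8p + (-3)(1−p) = 11p − 3; against Accommodate: (-4)p + (-1)(1−p) = −3p − 1.
Setting these equal: 11p − 3 = −3p − 1 ⇒ 14p = 2 ⇒ p = 1/7, and the value is (11)·(1/7) − 3 = -10/7.
For Firm B: with q = P(Fight), equating High's and Mid's payoffs gives 12q − 4 = −2q − 1 ⇒ q = 3/14.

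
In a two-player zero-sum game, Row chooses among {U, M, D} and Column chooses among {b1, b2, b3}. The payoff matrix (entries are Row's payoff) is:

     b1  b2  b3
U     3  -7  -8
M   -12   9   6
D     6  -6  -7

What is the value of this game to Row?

Row minima: U → -8, M → -12, D → -7; maximin = -7.
Column maxima: b1 → 6, b2 → 9, b3 → 6; minimax = 6.
-7 ≠ 6, so there is no saddle point; optimal play is mixed.
U is strictly dominated by D, so Row never plays it.
b2 is strictly dominated by b3 (it gives Row strictly more in every row), so Column never plays it.
On the remaining 2×2 (M, D vs b1, b3):
Let Row play M with probability p. Expected payoff against b1: (-12)p + 6(1−p) = −18p + 6; against b3: 6p + (-7)(1−p) = 13p − 7.
Setting these equal: −18p + 6 = 13p − 7 ⇒ −31p = -13 ⇒ p = 13/31, and the value is (-18)·(13/31) + 6 = -48/31.
For Column: with q = P(b1), equating M's and D's payoffs gives −18q + 6 = 13q − 7 ⇒ q = 13/31.

-48/31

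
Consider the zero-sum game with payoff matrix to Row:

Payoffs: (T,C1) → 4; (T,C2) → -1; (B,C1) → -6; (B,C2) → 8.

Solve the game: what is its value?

Row minima: T → -1, B → -6; maximin = -1.
Column maxima: C1 → 4, C2 → 8; minimax = 4.
-1 ≠ 4, so there is no saddle point; optimal play is mixed.
Let Row play T with probability p. Expected payoff against C1: 4p + (-6)(1−p) = 10p − 6; against C2: (-1)p + 8(1−p) = −9p + 8.
Setting these equal: 10p − 6 = −9p + 8 ⇒ 19p = 14 ⇒ p = 14/19, and the value is (10)·(14/19) − 6 = 26/19.
For Column: with q = P(C1), equating T's and B's payoffs gives 5q − 1 = −14q + 8 ⇒ q = 9/19.

26/19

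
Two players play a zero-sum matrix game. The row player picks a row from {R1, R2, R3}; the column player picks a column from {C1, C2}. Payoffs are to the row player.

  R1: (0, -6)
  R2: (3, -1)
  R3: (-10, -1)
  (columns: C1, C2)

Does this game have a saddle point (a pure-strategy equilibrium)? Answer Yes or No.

Row minima: R1 → -6, R2 → -1, R3 → -10; maximin = -1.
Column maxima: C1 → 3, C2 → -1; minimax = -1.
maximin = minimax = -1, so a saddle point exists.

Yes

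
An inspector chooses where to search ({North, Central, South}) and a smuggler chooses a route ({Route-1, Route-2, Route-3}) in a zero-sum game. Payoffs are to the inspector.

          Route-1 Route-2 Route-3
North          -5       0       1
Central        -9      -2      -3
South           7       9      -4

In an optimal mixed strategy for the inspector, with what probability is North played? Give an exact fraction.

Row minima: North → -5, Central → -9, South → -4; maximin = -4.
Column maxima: Route-1 → 7, Route-2 → 9, Route-3 → 1; minimax = 1.
-4 ≠ 1, so there is no saddle point; optimal play is mixed.
Central is strictly dominated by North, so the inspector never plays it.
Route-2 is strictly dominated by Route-1 (it gives the inspector strictly more in every row), so the smuggler never plays it.
On the remaining 2×2 (North, South vs Route-1, Route-3):
Let the inspector play North with probability p. Expected payoff against Route-1: (-5)p + 7(1−p) = −12p + 7; against Route-3: 1p + (-4)(1−p) = 5p − 4.
Setting these equal: −12p + 7 = 5p − 4 ⇒ −17p = -11 ⇒ p = 11/17, and the value is (-12)·(11/17) + 7 = -13/17.
For the smuggler: with q = P(Route-1), equating North's and South's payoffs gives −6q + 1 = 11q − 4 ⇒ q = 5/17.

11/17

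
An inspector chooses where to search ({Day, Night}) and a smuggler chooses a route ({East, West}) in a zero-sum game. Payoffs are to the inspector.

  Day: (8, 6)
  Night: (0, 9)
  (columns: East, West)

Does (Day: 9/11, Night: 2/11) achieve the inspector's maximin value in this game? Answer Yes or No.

Against East this mix gives (9/11)·8 + (2/11)·0 = 72/11.
Against West this mix gives (9/11)·6 + (2/11)·9 = 72/11.
All of the smuggler's active replies (East, West) yield 72/11, and no column does worse for the inspector. The mix makes the smuggler indifferent and guarantees 72/11, so it is optimal.

Yes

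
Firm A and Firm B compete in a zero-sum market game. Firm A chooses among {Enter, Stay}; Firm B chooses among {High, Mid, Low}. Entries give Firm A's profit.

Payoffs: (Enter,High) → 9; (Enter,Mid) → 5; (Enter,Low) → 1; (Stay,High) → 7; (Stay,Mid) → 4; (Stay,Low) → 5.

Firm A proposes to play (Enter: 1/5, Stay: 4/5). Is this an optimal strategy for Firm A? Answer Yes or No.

Yes

Against High this mix gives (1/5)·9 + (4/5)·7 = 37/5.
Against Mid this mix gives (1/5)·5 + (4/5)·4 = 21/5.
Against Low this mix gives (1/5)·1 + (4/5)·5 = 21/5.
All of Firm B's active replies (Mid, Low) yield 21/5, and no column does worse for Firm A. The mix makes Firm B indifferent and guarantees 21/5, so it is optimal.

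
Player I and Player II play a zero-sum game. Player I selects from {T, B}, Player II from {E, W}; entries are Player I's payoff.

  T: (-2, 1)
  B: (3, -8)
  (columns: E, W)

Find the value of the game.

-13/14

Row minima: T → -2, B → -8; maximin = -2.
Column maxima: E → 3, W → 1; minimax = 1.
-2 ≠ 1, so there is no saddle point; optimal play is mixed.
Let Player I play T with probability p. Expected payoff against E: (-2)p + 3(1−p) = −5p + 3; against W: 1p + (-8)(1−p) = 9p − 8.
Setting these equal: −5p + 3 = 9p − 8 ⇒ −14p = -11 ⇒ p = 11/14, and the value is (-5)·(11/14) + 3 = -13/14.
For Player II: with q = P(E), equating T's and B's payoffs gives −3q + 1 = 11q − 8 ⇒ q = 9/14.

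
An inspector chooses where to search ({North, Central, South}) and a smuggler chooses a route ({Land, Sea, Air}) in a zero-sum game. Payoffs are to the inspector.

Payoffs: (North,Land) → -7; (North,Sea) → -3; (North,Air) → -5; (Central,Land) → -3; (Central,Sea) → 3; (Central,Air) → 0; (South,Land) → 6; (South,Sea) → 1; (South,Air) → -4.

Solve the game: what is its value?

Row minima: North → -7, Central → -3, South → -4; maximin = -3.
Column maxima: Land → 6, Sea → 3, Air → 0; minimax = 0.
-3 ≠ 0, so there is no saddle point; optimal play is mixed.
North is strictly dominated by Central, so the inspector never plays it.
Sea is strictly dominated by Air (it gives the inspector strictly more in every row), so the smuggler never plays it.
On the remaining 2×2 (Central, South vs Land, Air):
Let the inspector play Central with probability p. Expected payoff against Land: (-3)p + 6(1−p) = −9p + 6; against Air: 0p + (-4)(1−p) = 4p − 4.
Setting these equal: −9p + 6 = 4p − 4 ⇒ −13p = -10 ⇒ p = 10/13, and the value is (-9)·(10/13) + 6 = -12/13.
For the smuggler: with q = P(Land), equating Central's and South's payoffs gives −3q = 10q − 4 ⇒ q = 4/13.

-12/13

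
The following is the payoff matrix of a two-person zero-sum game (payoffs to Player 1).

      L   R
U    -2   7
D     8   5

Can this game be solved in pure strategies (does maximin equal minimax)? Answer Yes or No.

Row minima: U → -2, D → 5; maximin = 5.
Column maxima: L → 8, R → 7; minimax = 7.
5 ≠ 7, so no pure-strategy equilibrium exists.

No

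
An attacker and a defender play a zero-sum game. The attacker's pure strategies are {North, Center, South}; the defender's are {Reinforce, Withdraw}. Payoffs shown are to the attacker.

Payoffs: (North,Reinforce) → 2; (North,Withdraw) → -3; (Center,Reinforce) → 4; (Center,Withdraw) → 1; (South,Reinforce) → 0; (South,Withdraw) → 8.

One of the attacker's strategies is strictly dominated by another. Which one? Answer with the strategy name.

North

Center gives a strictly higher payoff than North against every column: 4 > 2, 1 > -3.
So North is strictly dominated and the attacker never plays it.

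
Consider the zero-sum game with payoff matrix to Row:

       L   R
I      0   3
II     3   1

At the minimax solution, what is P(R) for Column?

3/5

Row minima: I → 0, II → 1; maximin = 1.
Column maxima: L → 3, R → 3; minimax = 3.
1 ≠ 3, so there is no saddle point; optimal play is mixed.
Let Row play I with probability p. Expected payoff against L: 0p + 3(1−p) = −3p + 3; against R: 3p + 1(1−p) = 2p + 1.
Setting these equal: −3p + 3 = 2p + 1 ⇒ −5p = -2 ⇒ p = 2/5, and the value is (-3)·(2/5) + 3 = 9/5.
For Column: with q = P(L), equating I's and II's payoffs gives −3q + 3 = 2q + 1 ⇒ q = 2/5.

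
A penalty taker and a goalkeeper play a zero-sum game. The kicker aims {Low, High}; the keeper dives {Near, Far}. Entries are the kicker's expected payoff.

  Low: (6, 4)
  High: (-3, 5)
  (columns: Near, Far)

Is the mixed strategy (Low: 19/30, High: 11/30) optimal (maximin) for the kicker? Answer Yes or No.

No

Against Near this mix gives (19/30)·6 + (11/30)·(-3) = 27/10.
Against Far this mix gives (19/30)·4 + (11/30)·5 = 131/30.
The keeper will play Near, holding the kicker to 27/10. Shifting weight toward the row that does better against Near would raise this floor (the equalizing mix achieves 21/5 against both Near and Far), so the proposed strategy is not optimal.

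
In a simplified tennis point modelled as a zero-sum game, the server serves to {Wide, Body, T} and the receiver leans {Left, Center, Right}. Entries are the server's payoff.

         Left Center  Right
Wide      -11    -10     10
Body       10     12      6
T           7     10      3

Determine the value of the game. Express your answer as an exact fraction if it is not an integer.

Row minima: Wide → -11, Body → 6, T → 3; maximin = 6.
Column maxima: Left → 10, Center → 12, Right → 10; minimax = 10.
6 ≠ 10, so there is no saddle point; optimal play is mixed.
T is strictly dominated by Body, so the server never plays it.
Center is strictly dominated by Left (it gives the server strictly more in every row), so the receiver never plays it.
On the remaining 2×2 (Wide, Body vs Left, Right):
Let the server play Wide with probability p. Expected payoff against Left: (-11)p + 10(1−p) = −21p + 10; against Right: 10p + 6(1−p) = 4p + 6.
Setting these equal: −21p + 10 = 4p + 6 ⇒ −25p = -4 ⇒ p = 4/25, and the value is (-21)·(4/25) + 10 = 166/25.
For the receiver: with q = P(Left), equating Wide's and Body's payoffs gives −21q + 10 = 4q + 6 ⇒ q = 4/25.

166/25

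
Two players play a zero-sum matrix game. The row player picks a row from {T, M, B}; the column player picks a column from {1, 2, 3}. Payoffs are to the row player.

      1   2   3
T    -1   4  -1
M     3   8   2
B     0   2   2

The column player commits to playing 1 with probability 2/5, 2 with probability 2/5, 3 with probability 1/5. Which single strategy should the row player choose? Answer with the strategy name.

M

Expected payoff of T: (2/5)·(-1) + (2/5)·4 + (1/5)·(-1) = 1.
Expected payoff of M: (2/5)·3 + (2/5)·8 + (1/5)·2 = 24/5.
Expected payoff of B: (2/5)·0 + (2/5)·2 + (1/5)·2 = 6/5.
The largest is 24/5, so the row player's best response is M.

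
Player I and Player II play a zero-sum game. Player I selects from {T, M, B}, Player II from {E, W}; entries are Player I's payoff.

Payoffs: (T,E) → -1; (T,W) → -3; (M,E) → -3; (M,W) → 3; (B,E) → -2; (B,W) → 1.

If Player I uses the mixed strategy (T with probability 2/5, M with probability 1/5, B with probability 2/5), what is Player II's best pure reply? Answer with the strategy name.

E

If Player II plays E, Player I's expected payoff is (2/5)·(-1) + (1/5)·(-3) + (2/5)·(-2) = -9/5.
If Player II plays W, Player I's expected payoff is (2/5)·(-3) + (1/5)·3 + (2/5)·1 = -1/5.
Player II minimizes Player I's payoff; the smallest is -9/5, so the best response is E.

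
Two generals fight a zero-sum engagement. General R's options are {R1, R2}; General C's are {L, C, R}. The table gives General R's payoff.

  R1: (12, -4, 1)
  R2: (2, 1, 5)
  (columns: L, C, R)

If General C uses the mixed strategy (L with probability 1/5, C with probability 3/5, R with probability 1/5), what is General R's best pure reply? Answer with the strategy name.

R2

Expected payoff of R1: (1/5)·12 + (3/5)·(-4) + (1/5)·1 = 1/5.
Expected payoff of R2: (1/5)·2 + (3/5)·1 + (1/5)·5 = 2.
The largest is 2, so General R's best response is R2.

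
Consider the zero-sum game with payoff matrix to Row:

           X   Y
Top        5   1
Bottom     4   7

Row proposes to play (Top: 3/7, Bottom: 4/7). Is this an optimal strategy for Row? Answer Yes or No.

Yes

Against X this mix gives (3/7)·5 + (4/7)·4 = 31/7.
Against Y this mix gives (3/7)·1 + (4/7)·7 = 31/7.
All of Column's active replies (X, Y) yield 31/7, and no column does worse for Row. The mix makes Column indifferent and guarantees 31/7, so it is optimal.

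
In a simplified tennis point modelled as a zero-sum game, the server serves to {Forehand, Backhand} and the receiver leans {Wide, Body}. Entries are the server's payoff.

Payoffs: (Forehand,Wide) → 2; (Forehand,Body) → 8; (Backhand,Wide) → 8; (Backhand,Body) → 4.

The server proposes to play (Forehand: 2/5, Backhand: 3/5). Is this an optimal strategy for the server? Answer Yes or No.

Against Wide this mix gives (2/5)·2 + (3/5)·8 = 28/5.
Against Body this mix gives (2/5)·8 + (3/5)·4 = 28/5.
All of the receiver's active replies (Wide, Body) yield 28/5, and no column does worse for the server. The mix makes the receiver indifferent and guarantees 28/5, so it is optimal.

Yes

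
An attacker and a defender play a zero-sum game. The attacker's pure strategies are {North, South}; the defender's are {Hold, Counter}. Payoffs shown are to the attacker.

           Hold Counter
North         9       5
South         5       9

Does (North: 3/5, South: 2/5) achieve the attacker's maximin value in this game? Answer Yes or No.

Against Hold this mix gives (3/5)·9 + (2/5)·5 = 37/5.
Against Counter this mix gives (3/5)·5 + (2/5)·9 = 33/5.
The defender will play Counter, holding the attacker to 33/5. Shifting weight toward the row that does better against Counter would raise this floor (the equalizing mix achieves 7 against both Counter and Hold), so the proposed strategy is not optimal.

No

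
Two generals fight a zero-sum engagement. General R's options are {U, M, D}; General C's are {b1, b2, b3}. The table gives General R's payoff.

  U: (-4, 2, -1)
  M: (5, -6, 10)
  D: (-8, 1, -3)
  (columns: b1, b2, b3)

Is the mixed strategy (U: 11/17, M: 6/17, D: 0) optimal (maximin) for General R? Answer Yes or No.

Yes

Against b1 this mix gives (11/17)·(-4) + (6/17)·5 = -14/17.
Against b2 this mix gives (11/17)·2 + (6/17)·(-6) = -14/17.
Against b3 this mix gives (11/17)·(-1) + (6/17)·10 = 49/17.
All of General C's active replies (b1, b2) yield -14/17, and no column does worse for General R. The mix makes General C indifferent and guarantees -14/17, so it is optimal.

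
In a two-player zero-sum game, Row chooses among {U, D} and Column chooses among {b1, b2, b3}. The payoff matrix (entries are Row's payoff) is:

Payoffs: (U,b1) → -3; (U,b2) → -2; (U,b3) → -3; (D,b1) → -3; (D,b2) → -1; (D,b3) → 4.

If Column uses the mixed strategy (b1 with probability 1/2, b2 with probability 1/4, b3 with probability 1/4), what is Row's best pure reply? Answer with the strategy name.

Expected payoff of U: (1/2)·(-3) + (1/4)·(-2) + (1/4)·(-3) = -11/4.
Expected payoff of D: (1/2)·(-3) + (1/4)·(-1) + (1/4)·4 = -3/4.
The largest is -3/4, so Row's best response is D.

D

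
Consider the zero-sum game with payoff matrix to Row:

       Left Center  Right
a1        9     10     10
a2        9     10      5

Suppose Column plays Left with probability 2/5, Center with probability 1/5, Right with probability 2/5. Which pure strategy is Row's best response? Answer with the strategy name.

Expected payoff of a1: (2/5)·9 + (1/5)·10 + (2/5)·10 = 48/5.
Expected payoff of a2: (2/5)·9 + (1/5)·10 + (2/5)·5 = 38/5.
The largest is 48/5, so Row's best response is a1.

a1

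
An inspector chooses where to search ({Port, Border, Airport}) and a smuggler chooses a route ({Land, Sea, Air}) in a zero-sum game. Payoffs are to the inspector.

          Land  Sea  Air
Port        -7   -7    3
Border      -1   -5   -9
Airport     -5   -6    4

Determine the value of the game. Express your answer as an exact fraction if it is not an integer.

Row minima: Port → -7, Border → -9, Airport → -6; maximin = -6.
Column maxima: Land → -1, Sea → -5, Air → 4; minimax = -5.
-6 ≠ -5, so there is no saddle point; optimal play is mixed.
Port is strictly dominated by Airport, so the inspector never plays it.
With Port eliminated, Land is strictly dominated by Sea (it gives the inspector strictly more in every remaining row), so the smuggler never plays it.
On the remaining 2×2 (Border, Airport vs Sea, Air):
Let the inspector play Border with probability p. Expected payoff against Sea: (-5)p + (-6)(1−p) = p − 6; against Air: (-9)p + 4(1−p) = −13p + 4.
Setting these equal: p − 6 = −13p + 4 ⇒ 14p = 10 ⇒ p = 5/7, and the value is (1)·(5/7) − 6 = -37/7.
For the smuggler: with q = P(Sea), equating Border's and Airport's payoffs gives 4q − 9 = −10q + 4 ⇒ q = 13/14.

-37/7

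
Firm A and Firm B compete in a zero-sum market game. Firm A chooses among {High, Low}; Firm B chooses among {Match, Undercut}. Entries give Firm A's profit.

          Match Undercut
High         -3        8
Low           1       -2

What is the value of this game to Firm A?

Row minima: High → -3, Low → -2; maximin = -2.
Column maxima: Match → 1, Undercut → 8; minimax = 1.
-2 ≠ 1, so there is no saddle point; optimal play is mixed.
Let Firm A play High with probability p. Expected payoff against Match: (-3)p + 1(1−p) = −4p + 1; against Undercut: 8p + (-2)(1−p) = 10p − 2.
Setting these equal: −4p + 1 = 10p − 2 ⇒ −14p = -3 ⇒ p = 3/14, and the value is (-4)·(3/14) + 1 = 1/7.
For Firm B: with q = P(Match), equating High's and Low's payoffs gives −11q + 8 = 3q − 2 ⇒ q = 5/7.

1/7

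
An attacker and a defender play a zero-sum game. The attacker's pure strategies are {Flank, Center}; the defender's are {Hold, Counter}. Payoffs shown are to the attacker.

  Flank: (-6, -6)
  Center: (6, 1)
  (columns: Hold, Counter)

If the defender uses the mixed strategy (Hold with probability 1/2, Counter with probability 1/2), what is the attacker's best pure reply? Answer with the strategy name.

Center

Expected payoff of Flank: (1/2)·(-6) + (1/2)·(-6) = -6.
Expected payoff of Center: (1/2)·6 + (1/2)·1 = 7/2.
The largest is 7/2, so the attacker's best response is Center.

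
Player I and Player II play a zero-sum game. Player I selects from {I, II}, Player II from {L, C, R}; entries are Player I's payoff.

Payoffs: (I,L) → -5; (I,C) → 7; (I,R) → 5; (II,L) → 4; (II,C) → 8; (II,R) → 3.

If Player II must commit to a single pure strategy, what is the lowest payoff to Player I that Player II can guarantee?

4

Column maxima: L → 4, C → 8, R → 5.
The smallest of these is 4.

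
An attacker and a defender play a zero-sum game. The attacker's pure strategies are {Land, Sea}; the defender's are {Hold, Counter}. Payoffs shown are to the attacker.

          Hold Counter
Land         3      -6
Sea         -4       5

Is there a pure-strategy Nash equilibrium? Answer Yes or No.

No

Row minima: Land → -6, Sea → -4; maximin = -4.
Column maxima: Hold → 3, Counter → 5; minimax = 3.
-4 ≠ 3, so no pure-strategy equilibrium exists.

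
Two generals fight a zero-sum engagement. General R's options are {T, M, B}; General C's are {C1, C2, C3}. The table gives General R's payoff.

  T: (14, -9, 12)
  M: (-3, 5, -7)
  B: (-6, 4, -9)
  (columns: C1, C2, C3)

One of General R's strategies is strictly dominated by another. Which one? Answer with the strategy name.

M gives a strictly higher payoff than B against every column: -3 > -6, 5 > 4, -7 > -9.
So B is strictly dominated and General R never plays it.

B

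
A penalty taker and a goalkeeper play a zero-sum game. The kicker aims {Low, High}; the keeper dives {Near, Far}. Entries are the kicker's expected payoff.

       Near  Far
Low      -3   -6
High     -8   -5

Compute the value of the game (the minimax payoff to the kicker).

-11/2

Row minima: Low → -6, High → -8; maximin = -6.
Column maxima: Near → -3, Far → -5; minimax = -5.
-6 ≠ -5, so there is no saddle point; optimal play is mixed.
Let the kicker play Low with probability p. Expected payoff against Near: (-3)p + (-8)(1−p) = 5p − 8; against Far: (-6)p + (-5)(1−p) = −p − 5.
Setting these equal: 5p − 8 = −p − 5 ⇒ 6p = 3 ⇒ p = 1/2, and the value is (5)·(1/2) − 8 = -11/2.
For the keeper: with q = P(Near), equating Low's and High's payoffs gives 3q − 6 = −3q − 5 ⇒ q = 1/6.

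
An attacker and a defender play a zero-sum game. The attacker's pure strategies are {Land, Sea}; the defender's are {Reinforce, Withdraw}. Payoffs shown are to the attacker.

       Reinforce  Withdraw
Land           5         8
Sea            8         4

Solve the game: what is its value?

44/7

Row minima: Land → 5, Sea → 4; maximin = 5.
Column maxima: Reinforce → 8, Withdraw → 8; minimax = 8.
5 ≠ 8, so there is no saddle point; optimal play is mixed.
Let the attacker play Land with probability p. Expected payoff against Reinforce: 5p + 8(1−p) = −3p + 8; against Withdraw: 8p + 4(1−p) = 4p + 4.
Setting these equal: −3p + 8 = 4p + 4 ⇒ −7p = -4 ⇒ p = 4/7, and the value is (-3)·(4/7) + 8 = 44/7.
For the defender: with q = P(Reinforce), equating Land's and Sea's payoffs gives −3q + 8 = 4q + 4 ⇒ q = 4/7.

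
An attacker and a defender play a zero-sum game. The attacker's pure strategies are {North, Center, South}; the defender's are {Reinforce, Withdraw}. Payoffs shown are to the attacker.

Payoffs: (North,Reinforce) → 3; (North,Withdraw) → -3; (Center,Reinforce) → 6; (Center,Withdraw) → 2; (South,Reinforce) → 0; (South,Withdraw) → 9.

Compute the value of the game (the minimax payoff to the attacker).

54/13

Row minima: North → -3, Center → 2, South → 0; maximin = 2.
Column maxima: Reinforce → 6, Withdraw → 9; minimax = 6.
2 ≠ 6, so there is no saddle point; optimal play is mixed.
North is strictly dominated by Center, so the attacker never plays it.
On the remaining 2×2 (Center, South vs Reinforce, Withdraw):
Let the attacker play Center with probability p. Expected payoff against Reinforce: 6p + 0(1−p) = 6p; against Withdraw: 2p + 9(1−p) = −7p + 9.
Setting these equal: 6p = −7p + 9 ⇒ 13p = 9 ⇒ p = 9/13, and the value is (6)·(9/13) = 54/13.
For the defender: with q = P(Reinforce), equating Center's and South's payoffs gives 4q + 2 = −9q + 9 ⇒ q = 7/13.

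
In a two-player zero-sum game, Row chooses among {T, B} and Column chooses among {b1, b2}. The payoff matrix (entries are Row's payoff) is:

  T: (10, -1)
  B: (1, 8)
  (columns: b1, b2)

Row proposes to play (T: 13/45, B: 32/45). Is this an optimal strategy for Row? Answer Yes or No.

No

Against b1 this mix gives (13/45)·10 + (32/45)·1 = 18/5.
Against b2 this mix gives (13/45)·(-1) + (32/45)·8 = 27/5.
Column will play b1, holding Row to 18/5. Shifting weight toward the row that does better against b1 would raise this floor (the equalizing mix achieves 9/2 against both b1 and b2), so the proposed strategy is not optimal.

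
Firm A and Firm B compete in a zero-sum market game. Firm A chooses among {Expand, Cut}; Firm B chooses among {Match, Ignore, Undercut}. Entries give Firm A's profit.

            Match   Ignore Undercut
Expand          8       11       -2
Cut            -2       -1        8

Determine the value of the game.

Row minima: Expand → -2, Cut → -2; maximin = -2.
Column maxima: Match → 8, Ignore → 11, Undercut → 8; minimax = 8.
-2 ≠ 8, so there is no saddle point; optimal play is mixed.
Ignore is strictly dominated by Match (it gives Firm A strictly more in every row), so Firm B never plays it.
On the remaining 2×2 (Expand, Cut vs Match, Undercut):
Let Firm A play Expand with probability p. Expected payoff against Match: 8p + (-2)(1−p) = 10p − 2; against Undercut: (-2)p + 8(1−p) = −10p + 8.
Setting these equal: 10p − 2 = −10p + 8 ⇒ 20p = 10 ⇒ p = 1/2, and the value is (10)·(1/2) − 2 = 3.
For Firm B: with q = P(Match), equating Expand's and Cut's payoffs gives 10q − 2 = −10q + 8 ⇒ q = 1/2.

3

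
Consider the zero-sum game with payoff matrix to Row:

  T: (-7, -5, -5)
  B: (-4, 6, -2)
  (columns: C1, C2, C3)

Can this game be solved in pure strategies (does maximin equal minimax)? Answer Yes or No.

Row minima: T → -7, B → -4; maximin = -4.
Column maxima: C1 → -4, C2 → 6, C3 → -2; minimax = -4.
maximin = minimax = -4, so a saddle point exists.

Yes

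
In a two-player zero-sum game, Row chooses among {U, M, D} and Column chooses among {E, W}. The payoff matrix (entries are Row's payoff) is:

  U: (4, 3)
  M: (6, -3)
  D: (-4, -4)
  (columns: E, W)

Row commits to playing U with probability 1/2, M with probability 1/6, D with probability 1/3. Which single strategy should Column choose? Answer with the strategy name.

W

If Column plays E, Row's expected payoff is (1/2)·4 + (1/6)·6 + (1/3)·(-4) = 5/3.
If Column plays W, Row's expected payoff is (1/2)·3 + (1/6)·(-3) + (1/3)·(-4) = -1/3.
Column minimizes Row's payoff; the smallest is -1/3, so the best response is W.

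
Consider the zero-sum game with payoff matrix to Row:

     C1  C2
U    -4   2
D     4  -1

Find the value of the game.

4/11

Row minima: U → -4, D → -1; maximin = -1.
Column maxima: C1 → 4, C2 → 2; minimax = 2.
-1 ≠ 2, so there is no saddle point; optimal play is mixed.
Let Row play U with probability p. Expected payoff against C1: (-4)p + 4(1−p) = −8p + 4; against C2: 2p + (-1)(1−p) = 3p − 1.
Setting these equal: −8p + 4 = 3p − 1 ⇒ −11p = -5 ⇒ p = 5/11, and the value is (-8)·(5/11) + 4 = 4/11.
For Column: with q = P(C1), equating U's and D's payoffs gives −6q + 2 = 5q − 1 ⇒ q = 3/11.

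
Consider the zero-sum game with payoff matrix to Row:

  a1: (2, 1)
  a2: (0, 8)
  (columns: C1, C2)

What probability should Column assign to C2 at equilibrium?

2/9

Row minima: a1 → 1, a2 → 0; maximin = 1.
Column maxima: C1 → 2, C2 → 8; minimax = 2.
1 ≠ 2, so there is no saddle point; optimal play is mixed.
Let Row play a1 with probability p. Expected payoff against C1: 2p + 0(1−p) = 2p; against C2: 1p + 8(1−p) = −7p + 8.
Setting these equal: 2p = −7p + 8 ⇒ 9p = 8 ⇒ p = 8/9, and the value is (2)·(8/9) = 16/9.
For Column: with q = P(C1), equating a1's and a2's payoffs gives q + 1 = −8q + 8 ⇒ q = 7/9.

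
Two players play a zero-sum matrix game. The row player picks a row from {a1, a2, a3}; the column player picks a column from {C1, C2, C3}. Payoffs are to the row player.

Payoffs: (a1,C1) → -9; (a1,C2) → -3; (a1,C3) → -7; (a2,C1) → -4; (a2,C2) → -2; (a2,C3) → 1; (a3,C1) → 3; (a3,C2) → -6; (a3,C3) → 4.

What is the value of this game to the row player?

-30/11

Row minima: a1 → -9, a2 → -4, a3 → -6; maximin = -4.
Column maxima: C1 → 3, C2 → -2, C3 → 4; minimax = -2.
-4 ≠ -2, so there is no saddle point; optimal play is mixed.
a1 is strictly dominated by a2, so the row player never plays it.
C3 is strictly dominated by C1 (it gives the row player strictly more in every row), so the column player never plays it.
On the remaining 2×2 (a2, a3 vs C1, C2):
Let the row player play a2 with probability p. Expected payoff against C1: (-4)p + 3(1−p) = −7p + 3; against C2: (-2)p + (-6)(1−p) = 4p − 6.
Setting these equal: −7p + 3 = 4p − 6 ⇒ −11p = -9 ⇒ p = 9/11, and the value is (-7)·(9/11) + 3 = -30/11.
For the column player: with q = P(C1), equating a2's and a3's payoffs gives −2q − 2 = 9q − 6 ⇒ q = 4/11.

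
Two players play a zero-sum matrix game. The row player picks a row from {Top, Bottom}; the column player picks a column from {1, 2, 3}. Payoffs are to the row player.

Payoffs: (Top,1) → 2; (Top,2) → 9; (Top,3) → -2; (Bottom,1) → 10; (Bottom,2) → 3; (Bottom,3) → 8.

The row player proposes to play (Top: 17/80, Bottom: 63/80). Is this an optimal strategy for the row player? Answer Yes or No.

No

Against 1 this mix gives (17/80)·2 + (63/80)·10 = 83/10.
Against 2 this mix gives (17/80)·9 + (63/80)·3 = 171/40.
Against 3 this mix gives (17/80)·(-2) + (63/80)·8 = 47/8.
The column player will play 2, holding the row player to 171/40. Shifting weight toward the row that does better against 2 would raise this floor (the equalizing mix achieves 39/8 against both 2 and 3), so the proposed strategy is not optimal.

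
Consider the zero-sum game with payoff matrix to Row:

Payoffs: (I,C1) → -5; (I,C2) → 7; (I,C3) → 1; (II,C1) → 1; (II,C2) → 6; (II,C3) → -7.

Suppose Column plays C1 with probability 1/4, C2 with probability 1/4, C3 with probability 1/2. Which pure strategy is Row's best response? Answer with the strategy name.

Expected payoff of I: (1/4)·(-5) + (1/4)·7 + (1/2)·1 = 1.
Expected payoff of II: (1/4)·1 + (1/4)·6 + (1/2)·(-7) = -7/4.
The largest is 1, so Row's best response is I.

I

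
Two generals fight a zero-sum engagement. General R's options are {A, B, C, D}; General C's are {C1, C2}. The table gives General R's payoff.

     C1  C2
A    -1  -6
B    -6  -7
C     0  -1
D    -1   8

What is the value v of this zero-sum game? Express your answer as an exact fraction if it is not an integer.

-1/10

Row minima: A → -6, B → -7, C → -1, D → -1; maximin = -1.
Column maxima: C1 → 0, C2 → 8; minimax = 0.
-1 ≠ 0, so there is no saddle point; optimal play is mixed.
A is strictly dominated by C, so General R never plays it.
B is strictly dominated by C, so General R never plays it.
On the remaining 2×2 (C, D vs C1, C2):
Let General R play C with probability p. Expected payoff against C1: 0p + (-1)(1−p) = p − 1; against C2: (-1)p + 8(1−p) = −9p + 8.
Setting these equal: p − 1 = −9p + 8 ⇒ 10p = 9 ⇒ p = 9/10, and the value is (1)·(9/10) − 1 = -1/10.
For General C: with q = P(C1), equating C's and D's payoffs gives q − 1 = −9q + 8 ⇒ q = 9/10.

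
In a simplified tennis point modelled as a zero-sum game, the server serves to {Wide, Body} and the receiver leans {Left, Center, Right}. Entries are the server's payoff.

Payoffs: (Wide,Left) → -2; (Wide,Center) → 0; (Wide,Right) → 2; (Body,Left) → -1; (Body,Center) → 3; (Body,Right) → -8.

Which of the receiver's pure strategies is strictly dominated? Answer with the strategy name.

Center

Left holds the server's payoff strictly below Center in every row: -2 < 0, -1 < 3.
So Center is strictly dominated for the receiver.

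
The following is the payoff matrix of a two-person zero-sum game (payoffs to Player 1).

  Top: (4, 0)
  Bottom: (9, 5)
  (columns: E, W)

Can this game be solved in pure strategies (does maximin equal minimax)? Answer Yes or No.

Row minima: Top → 0, Bottom → 5; maximin = 5.
Column maxima: E → 9, W → 5; minimax = 5.
maximin = minimax = 5, so a saddle point exists.

Yes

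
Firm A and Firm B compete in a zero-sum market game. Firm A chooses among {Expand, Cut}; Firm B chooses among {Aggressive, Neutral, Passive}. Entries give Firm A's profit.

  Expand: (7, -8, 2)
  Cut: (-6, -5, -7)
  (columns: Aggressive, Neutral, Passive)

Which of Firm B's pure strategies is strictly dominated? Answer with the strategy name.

Aggressive

Passive holds Firm A's payoff strictly below Aggressive in every row: 2 < 7, -7 < -6.
So Aggressive is strictly dominated for Firm B.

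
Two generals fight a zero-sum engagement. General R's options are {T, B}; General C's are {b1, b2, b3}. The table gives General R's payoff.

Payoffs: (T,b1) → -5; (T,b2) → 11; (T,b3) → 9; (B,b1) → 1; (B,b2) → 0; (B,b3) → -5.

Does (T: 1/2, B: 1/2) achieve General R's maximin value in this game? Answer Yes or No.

No

Against b1 this mix gives (1/2)·(-5) + (1/2)·1 = -2.
Against b2 this mix gives (1/2)·11 + (1/2)·0 = 11/2.
Against b3 this mix gives (1/2)·9 + (1/2)·(-5) = 2.
General C will play b1, holding General R to -2. Shifting weight toward the row that does better against b1 would raise this floor (the equalizing mix achieves -4/5 against both b1 and b3), so the proposed strategy is not optimal.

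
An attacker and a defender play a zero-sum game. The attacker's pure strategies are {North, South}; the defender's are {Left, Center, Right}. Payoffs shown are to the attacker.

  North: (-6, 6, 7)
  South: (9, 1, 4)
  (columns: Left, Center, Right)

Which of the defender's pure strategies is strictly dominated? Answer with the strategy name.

Center holds the attacker's payoff strictly below Right in every row: 6 < 7, 1 < 4.
So Right is strictly dominated for the defender.

Right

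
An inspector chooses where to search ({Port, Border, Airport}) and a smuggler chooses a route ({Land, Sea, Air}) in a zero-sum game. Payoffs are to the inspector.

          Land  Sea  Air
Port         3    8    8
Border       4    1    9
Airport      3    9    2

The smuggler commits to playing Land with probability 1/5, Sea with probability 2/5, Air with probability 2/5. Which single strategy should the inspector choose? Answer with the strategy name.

Expected payoff of Port: (1/5)·3 + (2/5)·8 + (2/5)·8 = 7.
Expected payoff of Border: (1/5)·4 + (2/5)·1 + (2/5)·9 = 24/5.
Expected payoff of Airport: (1/5)·3 + (2/5)·9 + (2/5)·2 = 5.
The largest is 7, so the inspector's best response is Port.

Port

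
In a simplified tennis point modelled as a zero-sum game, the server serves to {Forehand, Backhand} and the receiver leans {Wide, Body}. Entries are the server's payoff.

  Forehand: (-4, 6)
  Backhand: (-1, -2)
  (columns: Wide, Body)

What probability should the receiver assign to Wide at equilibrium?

Row minima: Forehand → -4, Backhand → -2; maximin = -2.
Column maxima: Wide → -1, Body → 6; minimax = -1.
-2 ≠ -1, so there is no saddle point; optimal play is mixed.
Let the server play Forehand with probability p. Expected payoff against Wide: (-4)p + (-1)(1−p) = −3p − 1; against Body: 6p + (-2)(1−p) = 8p − 2.
Setting these equal: −3p − 1 = 8p − 2 ⇒ −11p = -1 ⇒ p = 1/11, and the value is (-3)·(1/11) − 1 = -14/11.
For the receiver: with q = P(Wide), equating Forehand's and Backhand's payoffs gives −10q + 6 = q − 2 ⇒ q = 8/11.

8/11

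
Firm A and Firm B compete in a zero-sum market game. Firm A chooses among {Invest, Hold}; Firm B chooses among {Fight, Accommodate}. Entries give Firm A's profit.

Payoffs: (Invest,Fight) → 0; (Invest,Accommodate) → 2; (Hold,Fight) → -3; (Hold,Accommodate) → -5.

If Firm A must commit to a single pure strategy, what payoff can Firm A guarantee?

0

Row minima: Invest → 0, Hold → -5.
The best of these is 0.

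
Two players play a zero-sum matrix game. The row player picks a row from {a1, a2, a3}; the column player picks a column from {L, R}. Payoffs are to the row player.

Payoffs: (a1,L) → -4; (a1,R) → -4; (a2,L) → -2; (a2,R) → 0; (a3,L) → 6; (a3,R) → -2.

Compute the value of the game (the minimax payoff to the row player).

Row minima: a1 → -4, a2 → -2, a3 → -2; maximin = -2.
Column maxima: L → 6, R → 0; minimax = 0.
-2 ≠ 0, so there is no saddle point; optimal play is mixed.
a1 is strictly dominated by a2, so the row player never plays it.
On the remaining 2×2 (a2, a3 vs L, R):
Let the row player play a2 with probability p. Expected payoff against L: (-2)p + 6(1−p) = −8p + 6; against R: 0p + (-2)(1−p) = 2p − 2.
Setting these equal: −8p + 6 = 2p − 2 ⇒ −10p = -8 ⇒ p = 4/5, and the value is (-8)·(4/5) + 6 = -2/5.
For the column player: with q = P(L), equating a2's and a3's payoffs gives −2q = 8q − 2 ⇒ q = 1/5.

-2/5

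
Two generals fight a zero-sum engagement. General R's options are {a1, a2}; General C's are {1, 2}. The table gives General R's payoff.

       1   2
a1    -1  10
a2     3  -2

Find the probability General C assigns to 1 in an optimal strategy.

Row minima: a1 → -1, a2 → -2; maximin = -1.
Column maxima: 1 → 3, 2 → 10; minimax = 3.
-1 ≠ 3, so there is no saddle point; optimal play is mixed.
Let General R play a1 with probability p. Expected payoff against 1: (-1)p + 3(1−p) = −4p + 3; against 2: 10p + (-2)(1−p) = 12p − 2.
Setting these equal: −4p + 3 = 12p − 2 ⇒ −16p = -5 ⇒ p = 5/16, and the value is (-4)·(5/16) + 3 = 7/4.
For General C: with q = P(1), equating a1's and a2's payoffs gives −11q + 10 = 5q − 2 ⇒ q = 3/4.

3/4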